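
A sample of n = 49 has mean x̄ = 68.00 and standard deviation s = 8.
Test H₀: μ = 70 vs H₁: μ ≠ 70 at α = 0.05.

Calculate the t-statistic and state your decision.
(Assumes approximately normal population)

Answer: t = -1.7499, fail to reject H₀

Derivation:
df = n - 1 = 48
SE = s/√n = 8/√49 = 1.1429
t = (x̄ - μ₀)/SE = (68.00 - 70)/1.1429 = -1.7499
Critical value: t_{0.025,48} = ±2.011
p-value ≈ 0.0865
Decision: fail to reject H₀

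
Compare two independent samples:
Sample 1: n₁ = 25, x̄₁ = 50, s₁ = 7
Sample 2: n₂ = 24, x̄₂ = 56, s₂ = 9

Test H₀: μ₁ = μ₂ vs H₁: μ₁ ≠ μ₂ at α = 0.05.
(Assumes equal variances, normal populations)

Pooled variance: s²_p = [24×7² + 23×9²]/(47) = 64.6596
s_p = 8.0411
SE = s_p×√(1/n₁ + 1/n₂) = 8.0411×√(1/25 + 1/24) = 2.2979
t = (x̄₁ - x̄₂)/SE = (50 - 56)/2.2979 = -2.6111
df = 47, t-critical = ±2.012
Decision: reject H₀

Answer: t = -2.6111, reject H₀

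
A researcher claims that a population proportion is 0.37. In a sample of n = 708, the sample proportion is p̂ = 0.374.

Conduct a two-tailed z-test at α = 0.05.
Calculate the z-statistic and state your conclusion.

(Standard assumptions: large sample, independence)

H₀: p = 0.37, H₁: p ≠ 0.37
Standard error: SE = √(p₀(1-p₀)/n) = √(0.37×0.63/708) = 0.018145
z-statistic: z = (p̂ - p₀)/SE = (0.374 - 0.37)/0.018145 = 0.2204
Critical value: z_0.025 = ±1.960
p-value = 0.8256
Decision: fail to reject H₀ at α = 0.05

Answer: z = 0.2204, fail to reject H₀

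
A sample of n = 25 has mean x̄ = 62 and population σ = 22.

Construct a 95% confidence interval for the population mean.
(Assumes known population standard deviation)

Confidence level: 95%, α = 0.05
z_0.025 = 1.960
SE = σ/√n = 22/√25 = 4.4000
Margin of error = 1.960 × 4.4000 = 8.6240
CI: x̄ ± margin = 62 ± 8.6240
CI: (53.3760, 70.6240)

Answer: (53.3760, 70.6240)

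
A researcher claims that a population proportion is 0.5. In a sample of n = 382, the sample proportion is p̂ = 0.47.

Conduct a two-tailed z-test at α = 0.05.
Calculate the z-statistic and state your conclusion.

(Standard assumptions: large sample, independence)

Answer: z = -1.1727, fail to reject H₀

Derivation:
H₀: p = 0.5, H₁: p ≠ 0.5
Standard error: SE = √(p₀(1-p₀)/n) = √(0.5×0.5/382) = 0.025582
z-statistic: z = (p̂ - p₀)/SE = (0.47 - 0.5)/0.025582 = -1.1727
Critical value: z_0.025 = ±1.960
p-value = 0.2409
Decision: fail to reject H₀ at α = 0.05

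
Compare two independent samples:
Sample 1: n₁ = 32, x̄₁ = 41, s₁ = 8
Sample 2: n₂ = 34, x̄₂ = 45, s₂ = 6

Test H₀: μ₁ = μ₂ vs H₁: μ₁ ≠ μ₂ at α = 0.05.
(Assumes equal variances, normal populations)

Pooled variance: s²_p = [31×8² + 33×6²]/(64) = 49.5625
s_p = 7.0401
SE = s_p×√(1/n₁ + 1/n₂) = 7.0401×√(1/32 + 1/34) = 1.7339
t = (x̄₁ - x̄₂)/SE = (41 - 45)/1.7339 = -2.3069
df = 64, t-critical = ±1.998
Decision: reject H₀

Answer: t = -2.3069, reject H₀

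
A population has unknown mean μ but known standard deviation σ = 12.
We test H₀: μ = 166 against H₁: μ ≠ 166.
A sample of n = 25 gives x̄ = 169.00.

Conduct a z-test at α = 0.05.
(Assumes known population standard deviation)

Answer: z = 1.2500, fail to reject H₀

Derivation:
Standard error: SE = σ/√n = 12/√25 = 2.4000
z-statistic: z = (x̄ - μ₀)/SE = (169.00 - 166)/2.4000 = 1.2500
Critical value: ±1.960
p-value = 0.2113
Decision: fail to reject H₀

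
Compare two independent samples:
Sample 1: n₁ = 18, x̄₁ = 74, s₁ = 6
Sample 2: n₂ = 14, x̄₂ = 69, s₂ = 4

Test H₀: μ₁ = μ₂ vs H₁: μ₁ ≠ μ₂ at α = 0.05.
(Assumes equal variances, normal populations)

Pooled variance: s²_p = [17×6² + 13×4²]/(30) = 27.3333
s_p = 5.2281
SE = s_p×√(1/n₁ + 1/n₂) = 5.2281×√(1/18 + 1/14) = 1.8630
t = (x̄₁ - x̄₂)/SE = (74 - 69)/1.8630 = 2.6838
df = 30, t-critical = ±2.042
Decision: reject H₀

Answer: t = 2.6838, reject H₀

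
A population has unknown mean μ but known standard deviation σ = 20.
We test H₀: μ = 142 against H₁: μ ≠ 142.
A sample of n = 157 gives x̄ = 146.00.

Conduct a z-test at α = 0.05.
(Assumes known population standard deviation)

Standard error: SE = σ/√n = 20/√157 = 1.5962
z-statistic: z = (x̄ - μ₀)/SE = (146.00 - 142)/1.5962 = 2.5060
Critical value: ±1.960
p-value = 0.0122
Decision: reject H₀

Answer: z = 2.5060, reject H₀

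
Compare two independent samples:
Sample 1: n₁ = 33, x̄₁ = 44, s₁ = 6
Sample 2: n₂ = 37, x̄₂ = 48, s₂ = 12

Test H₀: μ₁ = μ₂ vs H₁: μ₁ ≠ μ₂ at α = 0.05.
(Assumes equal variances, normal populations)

Pooled variance: s²_p = [32×6² + 36×12²]/(68) = 93.1765
s_p = 9.6528
SE = s_p×√(1/n₁ + 1/n₂) = 9.6528×√(1/33 + 1/37) = 2.3112
t = (x̄₁ - x̄₂)/SE = (44 - 48)/2.3112 = -1.7307
df = 68, t-critical = ±1.995
Decision: fail to reject H₀

Answer: t = -1.7307, fail to reject H₀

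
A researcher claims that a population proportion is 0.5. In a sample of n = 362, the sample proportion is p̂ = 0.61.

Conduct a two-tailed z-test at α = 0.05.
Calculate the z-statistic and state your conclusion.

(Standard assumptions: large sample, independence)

H₀: p = 0.5, H₁: p ≠ 0.5
Standard error: SE = √(p₀(1-p₀)/n) = √(0.5×0.5/362) = 0.026279
z-statistic: z = (p̂ - p₀)/SE = (0.61 - 0.5)/0.026279 = 4.1859
Critical value: z_0.025 = ±1.960
p-value < 0.0001
Decision: reject H₀ at α = 0.05

Answer: z = 4.1859, reject H₀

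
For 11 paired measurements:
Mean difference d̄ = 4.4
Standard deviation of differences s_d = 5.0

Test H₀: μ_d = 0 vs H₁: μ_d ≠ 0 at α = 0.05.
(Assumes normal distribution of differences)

df = n - 1 = 10
SE = s_d/√n = 5.0/√11 = 1.5076
t = d̄/SE = 4.4/1.5076 = 2.9185
Critical value: t_{0.025,10} = ±2.228
p-value ≈ 0.0153
Decision: reject H₀

Answer: t = 2.9185, reject H₀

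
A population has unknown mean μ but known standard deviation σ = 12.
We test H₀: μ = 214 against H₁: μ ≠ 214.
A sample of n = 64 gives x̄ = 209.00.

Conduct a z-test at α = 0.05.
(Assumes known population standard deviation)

Answer: z = -3.3333, reject H₀

Derivation:
Standard error: SE = σ/√n = 12/√64 = 1.5000
z-statistic: z = (x̄ - μ₀)/SE = (209.00 - 214)/1.5000 = -3.3333
Critical value: ±1.960
p-value = 0.0009
Decision: reject H₀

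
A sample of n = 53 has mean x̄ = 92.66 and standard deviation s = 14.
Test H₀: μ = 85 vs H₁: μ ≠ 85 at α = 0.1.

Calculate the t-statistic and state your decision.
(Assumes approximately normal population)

df = n - 1 = 52
SE = s/√n = 14/√53 = 1.9230
t = (x̄ - μ₀)/SE = (92.66 - 85)/1.9230 = 3.9834
Critical value: t_{0.05,52} = ±1.675
p-value ≈ 0.0002
Decision: reject H₀

Answer: t = 3.9834, reject H₀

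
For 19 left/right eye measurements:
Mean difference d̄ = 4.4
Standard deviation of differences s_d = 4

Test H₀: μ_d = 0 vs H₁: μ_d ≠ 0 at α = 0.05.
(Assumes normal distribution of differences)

Answer: t = 4.7946, reject H₀

Derivation:
df = n - 1 = 18
SE = s_d/√n = 4/√19 = 0.9177
t = d̄/SE = 4.4/0.9177 = 4.7946
Critical value: t_{0.025,18} = ±2.101
p-value ≈ 0.0001
Decision: reject H₀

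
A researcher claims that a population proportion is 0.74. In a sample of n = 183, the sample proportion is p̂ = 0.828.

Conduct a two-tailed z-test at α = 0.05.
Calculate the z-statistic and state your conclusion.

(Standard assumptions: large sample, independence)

H₀: p = 0.74, H₁: p ≠ 0.74
Standard error: SE = √(p₀(1-p₀)/n) = √(0.74×0.26/183) = 0.032425
z-statistic: z = (p̂ - p₀)/SE = (0.828 - 0.74)/0.032425 = 2.7140
Critical value: z_0.025 = ±1.960
p-value = 0.0066
Decision: reject H₀ at α = 0.05

Answer: z = 2.7140, reject H₀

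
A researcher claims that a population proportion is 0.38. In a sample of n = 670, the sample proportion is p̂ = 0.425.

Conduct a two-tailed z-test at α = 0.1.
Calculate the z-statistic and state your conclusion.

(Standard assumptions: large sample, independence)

H₀: p = 0.38, H₁: p ≠ 0.38
Standard error: SE = √(p₀(1-p₀)/n) = √(0.38×0.62/670) = 0.018752
z-statistic: z = (p̂ - p₀)/SE = (0.425 - 0.38)/0.018752 = 2.3997
Critical value: z_0.05 = ±1.645
p-value = 0.0164
Decision: reject H₀ at α = 0.1

Answer: z = 2.3997, reject H₀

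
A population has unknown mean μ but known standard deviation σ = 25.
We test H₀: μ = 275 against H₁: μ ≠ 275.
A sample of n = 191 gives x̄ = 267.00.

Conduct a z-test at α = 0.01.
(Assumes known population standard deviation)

Standard error: SE = σ/√n = 25/√191 = 1.8089
z-statistic: z = (x̄ - μ₀)/SE = (267.00 - 275)/1.8089 = -4.4226
Critical value: ±2.576
p-value < 0.0001
Decision: reject H₀

Answer: z = -4.4226, reject H₀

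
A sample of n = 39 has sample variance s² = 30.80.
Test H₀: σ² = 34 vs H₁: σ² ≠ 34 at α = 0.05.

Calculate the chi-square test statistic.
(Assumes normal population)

df = n - 1 = 38
χ² = (n-1)s²/σ₀² = 38×30.80/34 = 34.4235
Critical values: χ²_{0.975,38} = 22.878, χ²_{0.025,38} = 56.896
Rejection region: χ² < 22.878 or χ² > 56.896
Decision: fail to reject H₀

Answer: χ² = 34.4235, fail to reject H₀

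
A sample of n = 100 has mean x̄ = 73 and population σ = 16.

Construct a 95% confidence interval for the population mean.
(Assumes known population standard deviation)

Answer: (69.8640, 76.1360)

Derivation:
Confidence level: 95%, α = 0.05
z_0.025 = 1.960
SE = σ/√n = 16/√100 = 1.6000
Margin of error = 1.960 × 1.6000 = 3.1360
CI: x̄ ± margin = 73 ± 3.1360
CI: (69.8640, 76.1360)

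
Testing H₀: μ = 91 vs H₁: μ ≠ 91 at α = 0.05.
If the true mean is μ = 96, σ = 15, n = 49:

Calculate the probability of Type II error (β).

Answer: β ≈ 0.3545

Derivation:
SE = σ/√n = 15/√49 = 2.1429
Critical values: μ₀ ± z_0.025×SE = 91 ± 1.960×2.1429
Acceptance region: (86.7999, 95.2001)
Under H₁ (μ = 96): z_high = (95.2001 - 96)/2.1429 = -0.3733, z_low = (86.7999 - 96)/2.1429 = -4.2933
β = P(not reject | H₁) = Φ(-0.3733) - Φ(-4.2933) ≈ 0.3545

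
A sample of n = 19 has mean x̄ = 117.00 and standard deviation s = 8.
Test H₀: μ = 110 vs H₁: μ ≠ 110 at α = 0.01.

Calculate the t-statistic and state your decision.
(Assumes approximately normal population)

Answer: t = 3.8141, reject H₀

Derivation:
df = n - 1 = 18
SE = s/√n = 8/√19 = 1.8353
t = (x̄ - μ₀)/SE = (117.00 - 110)/1.8353 = 3.8141
Critical value: t_{0.005,18} = ±2.878
p-value ≈ 0.0013
Decision: reject H₀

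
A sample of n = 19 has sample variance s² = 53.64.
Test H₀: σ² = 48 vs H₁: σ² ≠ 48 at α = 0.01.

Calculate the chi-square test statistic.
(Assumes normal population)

Answer: χ² = 20.1150, fail to reject H₀

Derivation:
df = n - 1 = 18
χ² = (n-1)s²/σ₀² = 18×53.64/48 = 20.1150
Critical values: χ²_{0.995,18} = 6.265, χ²_{0.005,18} = 37.156
Rejection region: χ² < 6.265 or χ² > 37.156
Decision: fail to reject H₀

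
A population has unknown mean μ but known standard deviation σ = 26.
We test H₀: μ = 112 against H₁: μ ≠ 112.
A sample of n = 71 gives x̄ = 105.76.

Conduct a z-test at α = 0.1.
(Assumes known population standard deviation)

Answer: z = -2.0223, reject H₀

Derivation:
Standard error: SE = σ/√n = 26/√71 = 3.0856
z-statistic: z = (x̄ - μ₀)/SE = (105.76 - 112)/3.0856 = -2.0223
Critical value: ±1.645
p-value = 0.0431
Decision: reject H₀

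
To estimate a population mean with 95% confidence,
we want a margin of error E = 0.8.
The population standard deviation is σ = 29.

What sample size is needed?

z_0.025 = 1.960
n = (z×σ/E)² = (1.960×29/0.8)²
n = 5048.1025
Round up: n = 5049

Answer: n = 5049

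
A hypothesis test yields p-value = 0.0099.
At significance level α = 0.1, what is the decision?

Compare p-value to α:
0.0099 < 0.1
Decision: reject H₀

Answer: reject H₀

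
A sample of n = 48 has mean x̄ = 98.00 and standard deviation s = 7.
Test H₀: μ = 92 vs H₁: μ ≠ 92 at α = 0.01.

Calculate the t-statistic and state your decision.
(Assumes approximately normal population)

df = n - 1 = 47
SE = s/√n = 7/√48 = 1.0104
t = (x̄ - μ₀)/SE = (98.00 - 92)/1.0104 = 5.9382
Critical value: t_{0.005,47} = ±2.685
p-value < 0.0001
Decision: reject H₀

Answer: t = 5.9382, reject H₀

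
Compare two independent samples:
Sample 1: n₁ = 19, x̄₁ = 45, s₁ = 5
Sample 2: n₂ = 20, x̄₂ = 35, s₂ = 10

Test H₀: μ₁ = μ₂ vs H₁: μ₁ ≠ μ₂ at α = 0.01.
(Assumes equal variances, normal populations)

Pooled variance: s²_p = [18×5² + 19×10²]/(37) = 63.5135
s_p = 7.9695
SE = s_p×√(1/n₁ + 1/n₂) = 7.9695×√(1/19 + 1/20) = 2.5531
t = (x̄₁ - x̄₂)/SE = (45 - 35)/2.5531 = 3.9168
df = 37, t-critical = ±2.715
Decision: reject H₀

Answer: t = 3.9168, reject H₀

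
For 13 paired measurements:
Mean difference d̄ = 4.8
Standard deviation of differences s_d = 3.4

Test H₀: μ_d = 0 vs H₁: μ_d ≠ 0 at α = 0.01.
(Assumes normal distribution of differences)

df = n - 1 = 12
SE = s_d/√n = 3.4/√13 = 0.9430
t = d̄/SE = 4.8/0.9430 = 5.0901
Critical value: t_{0.005,12} = ±3.055
p-value ≈ 0.0003
Decision: reject H₀

Answer: t = 5.0901, reject H₀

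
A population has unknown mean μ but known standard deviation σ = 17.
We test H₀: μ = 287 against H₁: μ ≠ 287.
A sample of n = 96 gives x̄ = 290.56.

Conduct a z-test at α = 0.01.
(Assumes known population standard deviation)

Standard error: SE = σ/√n = 17/√96 = 1.7351
z-statistic: z = (x̄ - μ₀)/SE = (290.56 - 287)/1.7351 = 2.0518
Critical value: ±2.576
p-value = 0.0402
Decision: fail to reject H₀

Answer: z = 2.0518, fail to reject H₀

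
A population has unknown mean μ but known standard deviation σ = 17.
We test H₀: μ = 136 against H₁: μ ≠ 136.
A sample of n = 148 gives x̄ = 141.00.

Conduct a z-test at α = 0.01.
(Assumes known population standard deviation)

Answer: z = 3.5781, reject H₀

Derivation:
Standard error: SE = σ/√n = 17/√148 = 1.3974
z-statistic: z = (x̄ - μ₀)/SE = (141.00 - 136)/1.3974 = 3.5781
Critical value: ±2.576
p-value = 0.0003
Decision: reject H₀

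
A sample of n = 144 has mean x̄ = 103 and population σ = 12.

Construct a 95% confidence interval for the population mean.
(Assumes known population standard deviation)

Answer: (101.0400, 104.9600)

Derivation:
Confidence level: 95%, α = 0.05
z_0.025 = 1.960
SE = σ/√n = 12/√144 = 1.0000
Margin of error = 1.960 × 1.0000 = 1.9600
CI: x̄ ± margin = 103 ± 1.9600
CI: (101.0400, 104.9600)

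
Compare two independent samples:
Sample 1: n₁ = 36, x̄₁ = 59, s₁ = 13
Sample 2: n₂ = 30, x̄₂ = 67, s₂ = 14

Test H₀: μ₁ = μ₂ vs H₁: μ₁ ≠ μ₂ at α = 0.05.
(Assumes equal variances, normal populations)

Pooled variance: s²_p = [35×13² + 29×14²]/(64) = 181.2344
s_p = 13.4623
SE = s_p×√(1/n₁ + 1/n₂) = 13.4623×√(1/36 + 1/30) = 3.3280
t = (x̄₁ - x̄₂)/SE = (59 - 67)/3.3280 = -2.4038
df = 64, t-critical = ±1.998
Decision: reject H₀

Answer: t = -2.4038, reject H₀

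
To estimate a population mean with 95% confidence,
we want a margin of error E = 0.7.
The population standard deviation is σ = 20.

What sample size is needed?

z_0.025 = 1.960
n = (z×σ/E)² = (1.960×20/0.7)²
n = 3136.0000
Already a whole number: n = 3136

Answer: n = 3136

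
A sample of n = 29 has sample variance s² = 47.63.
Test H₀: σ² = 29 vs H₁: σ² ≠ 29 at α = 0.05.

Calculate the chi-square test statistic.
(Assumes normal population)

Answer: χ² = 45.9876, reject H₀

Derivation:
df = n - 1 = 28
χ² = (n-1)s²/σ₀² = 28×47.63/29 = 45.9876
Critical values: χ²_{0.975,28} = 15.308, χ²_{0.025,28} = 44.461
Rejection region: χ² < 15.308 or χ² > 44.461
Decision: reject H₀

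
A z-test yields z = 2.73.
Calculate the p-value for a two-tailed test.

For z = 2.73:
p = 2×P(Z > |2.73|) = 2×(1 - Φ(2.73)) = 0.0063

Answer: p-value ≈ 0.0063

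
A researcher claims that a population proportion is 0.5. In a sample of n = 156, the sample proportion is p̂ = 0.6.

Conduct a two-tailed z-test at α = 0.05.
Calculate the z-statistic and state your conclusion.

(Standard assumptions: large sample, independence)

Answer: z = 2.4980, reject H₀

Derivation:
H₀: p = 0.5, H₁: p ≠ 0.5
Standard error: SE = √(p₀(1-p₀)/n) = √(0.5×0.5/156) = 0.040032
z-statistic: z = (p̂ - p₀)/SE = (0.6 - 0.5)/0.040032 = 2.4980
Critical value: z_0.025 = ±1.960
p-value = 0.0125
Decision: reject H₀ at α = 0.05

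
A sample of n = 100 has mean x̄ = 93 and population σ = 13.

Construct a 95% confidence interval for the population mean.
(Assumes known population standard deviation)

Confidence level: 95%, α = 0.05
z_0.025 = 1.960
SE = σ/√n = 13/√100 = 1.3000
Margin of error = 1.960 × 1.3000 = 2.5480
CI: x̄ ± margin = 93 ± 2.5480
CI: (90.4520, 95.5480)

Answer: (90.4520, 95.5480)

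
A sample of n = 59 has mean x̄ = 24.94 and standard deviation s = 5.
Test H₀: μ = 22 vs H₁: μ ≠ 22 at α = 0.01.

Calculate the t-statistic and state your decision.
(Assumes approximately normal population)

Answer: t = 4.5168, reject H₀

Derivation:
df = n - 1 = 58
SE = s/√n = 5/√59 = 0.6509
t = (x̄ - μ₀)/SE = (24.94 - 22)/0.6509 = 4.5168
Critical value: t_{0.005,58} = ±2.663
p-value < 0.0001
Decision: reject H₀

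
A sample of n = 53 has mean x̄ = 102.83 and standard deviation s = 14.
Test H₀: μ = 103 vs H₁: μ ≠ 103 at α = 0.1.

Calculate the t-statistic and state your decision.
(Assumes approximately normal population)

df = n - 1 = 52
SE = s/√n = 14/√53 = 1.9230
t = (x̄ - μ₀)/SE = (102.83 - 103)/1.9230 = -0.0884
Critical value: t_{0.05,52} = ±1.675
p-value ≈ 0.9299
Decision: fail to reject H₀

Answer: t = -0.0884, fail to reject H₀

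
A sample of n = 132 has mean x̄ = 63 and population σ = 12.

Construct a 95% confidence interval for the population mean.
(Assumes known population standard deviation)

Answer: (60.9528, 65.0472)

Derivation:
Confidence level: 95%, α = 0.05
z_0.025 = 1.960
SE = σ/√n = 12/√132 = 1.0445
Margin of error = 1.960 × 1.0445 = 2.0472
CI: x̄ ± margin = 63 ± 2.0472
CI: (60.9528, 65.0472)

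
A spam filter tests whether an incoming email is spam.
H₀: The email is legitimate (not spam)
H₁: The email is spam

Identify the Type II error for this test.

Answer: Letting a spam email through to the inbox

Derivation:
Type I error: rejecting H₀ when it is actually true (false positive).
Type II error: failing to reject H₀ when H₁ is actually true (false negative).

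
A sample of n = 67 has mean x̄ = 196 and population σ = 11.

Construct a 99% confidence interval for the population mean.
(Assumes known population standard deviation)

Confidence level: 99%, α = 0.01
z_0.005 = 2.576
SE = σ/√n = 11/√67 = 1.3439
Margin of error = 2.576 × 1.3439 = 3.4619
CI: x̄ ± margin = 196 ± 3.4619
CI: (192.5381, 199.4619)

Answer: (192.5381, 199.4619)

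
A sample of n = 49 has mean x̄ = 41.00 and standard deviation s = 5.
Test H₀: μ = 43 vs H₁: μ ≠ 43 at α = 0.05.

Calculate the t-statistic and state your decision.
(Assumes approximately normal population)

Answer: t = -2.7999, reject H₀

Derivation:
df = n - 1 = 48
SE = s/√n = 5/√49 = 0.7143
t = (x̄ - μ₀)/SE = (41.00 - 43)/0.7143 = -2.7999
Critical value: t_{0.025,48} = ±2.011
p-value ≈ 0.0073
Decision: reject H₀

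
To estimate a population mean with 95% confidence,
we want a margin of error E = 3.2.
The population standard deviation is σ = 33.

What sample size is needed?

z_0.025 = 1.960
n = (z×σ/E)² = (1.960×33/3.2)²
n = 408.5452
Round up: n = 409

Answer: n = 409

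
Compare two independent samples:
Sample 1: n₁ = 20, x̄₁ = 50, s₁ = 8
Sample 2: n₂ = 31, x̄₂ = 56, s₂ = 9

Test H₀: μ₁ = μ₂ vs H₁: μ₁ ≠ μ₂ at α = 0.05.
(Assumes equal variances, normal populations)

Pooled variance: s²_p = [19×8² + 30×9²]/(49) = 74.4082
s_p = 8.6260
SE = s_p×√(1/n₁ + 1/n₂) = 8.6260×√(1/20 + 1/31) = 2.4740
t = (x̄₁ - x̄₂)/SE = (50 - 56)/2.4740 = -2.4252
df = 49, t-critical = ±2.010
Decision: reject H₀

Answer: t = -2.4252, reject H₀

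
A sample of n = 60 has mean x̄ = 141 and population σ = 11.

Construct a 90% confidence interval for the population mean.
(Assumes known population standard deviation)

Answer: (138.6639, 143.3361)

Derivation:
Confidence level: 90%, α = 0.1
z_0.05 = 1.645
SE = σ/√n = 11/√60 = 1.4201
Margin of error = 1.645 × 1.4201 = 2.3361
CI: x̄ ± margin = 141 ± 2.3361
CI: (138.6639, 143.3361)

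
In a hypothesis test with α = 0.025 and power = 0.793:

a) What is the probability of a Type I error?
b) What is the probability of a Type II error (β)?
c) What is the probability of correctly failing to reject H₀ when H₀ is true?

a) Type I error probability = α = 0.025
b) Power = P(reject H₀ | H₁ true) = 1 - β = 0.793, so Type II error probability = β = 1 - Power = 0.207
c) P(fail to reject H₀ | H₀ true) = 1 - α = 0.975

Answer: a) 0.025, b) 0.207, c) 0.975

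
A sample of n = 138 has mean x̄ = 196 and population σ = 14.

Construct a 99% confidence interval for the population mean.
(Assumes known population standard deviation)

Confidence level: 99%, α = 0.01
z_0.005 = 2.576
SE = σ/√n = 14/√138 = 1.1918
Margin of error = 2.576 × 1.1918 = 3.0701
CI: x̄ ± margin = 196 ± 3.0701
CI: (192.9299, 199.0701)

Answer: (192.9299, 199.0701)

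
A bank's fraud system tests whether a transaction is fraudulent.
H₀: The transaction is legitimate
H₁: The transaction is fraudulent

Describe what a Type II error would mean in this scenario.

Type I error (α): Rejecting H₀ when H₀ is true
Type II error (β): Failing to reject H₀ when H₁ is true

Answer: Allowing a fraudulent transaction to go through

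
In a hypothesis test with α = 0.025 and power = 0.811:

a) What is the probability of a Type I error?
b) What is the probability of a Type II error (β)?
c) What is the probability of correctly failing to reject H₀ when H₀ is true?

Answer: a) 0.025, b) 0.189, c) 0.975

Derivation:
a) Type I error probability = α = 0.025
b) Power = P(reject H₀ | H₁ true) = 1 - β = 0.811, so Type II error probability = β = 1 - Power = 0.189
c) P(fail to reject H₀ | H₀ true) = 1 - α = 0.975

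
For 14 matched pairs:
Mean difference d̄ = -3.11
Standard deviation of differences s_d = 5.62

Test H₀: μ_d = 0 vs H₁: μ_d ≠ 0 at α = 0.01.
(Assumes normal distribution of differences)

df = n - 1 = 13
SE = s_d/√n = 5.62/√14 = 1.5020
t = d̄/SE = -3.11/1.5020 = -2.0706
Critical value: t_{0.005,13} = ±3.012
p-value ≈ 0.0589
Decision: fail to reject H₀

Answer: t = -2.0706, fail to reject H₀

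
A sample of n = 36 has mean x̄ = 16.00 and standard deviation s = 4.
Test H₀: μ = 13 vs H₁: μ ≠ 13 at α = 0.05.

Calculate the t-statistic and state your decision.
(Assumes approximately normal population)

df = n - 1 = 35
SE = s/√n = 4/√36 = 0.6667
t = (x̄ - μ₀)/SE = (16.00 - 13)/0.6667 = 4.4998
Critical value: t_{0.025,35} = ±2.030
p-value ≈ 0.0001
Decision: reject H₀

Answer: t = 4.4998, reject H₀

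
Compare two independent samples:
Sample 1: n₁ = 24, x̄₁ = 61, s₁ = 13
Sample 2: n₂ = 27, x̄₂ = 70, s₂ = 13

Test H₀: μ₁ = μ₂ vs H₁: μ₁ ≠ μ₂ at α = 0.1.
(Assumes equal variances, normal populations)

Answer: t = -2.4678, reject H₀

Derivation:
Pooled variance: s²_p = [23×13² + 26×13²]/(49) = 169.0000
s_p = 13.0000
SE = s_p×√(1/n₁ + 1/n₂) = 13.0000×√(1/24 + 1/27) = 3.6470
t = (x̄₁ - x̄₂)/SE = (61 - 70)/3.6470 = -2.4678
df = 49, t-critical = ±1.677
Decision: reject H₀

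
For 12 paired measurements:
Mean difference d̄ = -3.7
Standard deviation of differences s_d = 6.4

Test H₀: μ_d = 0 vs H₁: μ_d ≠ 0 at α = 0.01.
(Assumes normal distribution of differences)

Answer: t = -2.0027, fail to reject H₀

Derivation:
df = n - 1 = 11
SE = s_d/√n = 6.4/√12 = 1.8475
t = d̄/SE = -3.7/1.8475 = -2.0027
Critical value: t_{0.005,11} = ±3.106
p-value ≈ 0.0705
Decision: fail to reject H₀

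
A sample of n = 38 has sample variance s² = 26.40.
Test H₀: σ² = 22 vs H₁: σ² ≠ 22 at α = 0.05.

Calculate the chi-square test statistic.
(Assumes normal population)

df = n - 1 = 37
χ² = (n-1)s²/σ₀² = 37×26.40/22 = 44.4000
Critical values: χ²_{0.975,37} = 22.106, χ²_{0.025,37} = 55.668
Rejection region: χ² < 22.106 or χ² > 55.668
Decision: fail to reject H₀

Answer: χ² = 44.4000, fail to reject H₀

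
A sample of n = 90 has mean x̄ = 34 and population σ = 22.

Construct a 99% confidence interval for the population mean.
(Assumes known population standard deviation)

Confidence level: 99%, α = 0.01
z_0.005 = 2.576
SE = σ/√n = 22/√90 = 2.3190
Margin of error = 2.576 × 2.3190 = 5.9737
CI: x̄ ± margin = 34 ± 5.9737
CI: (28.0263, 39.9737)

Answer: (28.0263, 39.9737)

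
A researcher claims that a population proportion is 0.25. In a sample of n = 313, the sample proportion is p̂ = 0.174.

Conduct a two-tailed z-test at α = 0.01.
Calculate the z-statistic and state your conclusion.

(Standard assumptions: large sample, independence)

Answer: z = -3.1052, reject H₀

Derivation:
H₀: p = 0.25, H₁: p ≠ 0.25
Standard error: SE = √(p₀(1-p₀)/n) = √(0.25×0.75/313) = 0.024475
z-statistic: z = (p̂ - p₀)/SE = (0.174 - 0.25)/0.024475 = -3.1052
Critical value: z_0.005 = ±2.576
p-value = 0.0019
Decision: reject H₀ at α = 0.01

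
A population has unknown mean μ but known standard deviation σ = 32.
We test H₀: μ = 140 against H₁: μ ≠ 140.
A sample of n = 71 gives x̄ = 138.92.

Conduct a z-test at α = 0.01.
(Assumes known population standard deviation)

Answer: z = -0.2844, fail to reject H₀

Derivation:
Standard error: SE = σ/√n = 32/√71 = 3.7977
z-statistic: z = (x̄ - μ₀)/SE = (138.92 - 140)/3.7977 = -0.2844
Critical value: ±2.576
p-value = 0.7761
Decision: fail to reject H₀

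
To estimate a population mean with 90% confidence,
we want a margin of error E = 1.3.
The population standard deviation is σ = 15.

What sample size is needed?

z_0.05 = 1.645
n = (z×σ/E)² = (1.645×15/1.3)²
n = 360.2696
Round up: n = 361

Answer: n = 361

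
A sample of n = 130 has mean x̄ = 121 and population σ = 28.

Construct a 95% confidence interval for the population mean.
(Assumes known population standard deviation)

Confidence level: 95%, α = 0.05
z_0.025 = 1.960
SE = σ/√n = 28/√130 = 2.4558
Margin of error = 1.960 × 2.4558 = 4.8134
CI: x̄ ± margin = 121 ± 4.8134
CI: (116.1866, 125.8134)

Answer: (116.1866, 125.8134)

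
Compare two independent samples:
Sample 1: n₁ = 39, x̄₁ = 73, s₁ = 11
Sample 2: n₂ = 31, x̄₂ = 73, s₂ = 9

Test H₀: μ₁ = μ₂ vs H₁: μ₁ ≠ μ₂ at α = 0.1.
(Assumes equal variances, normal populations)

Answer: t = 0.0000, fail to reject H₀

Derivation:
Pooled variance: s²_p = [38×11² + 30×9²]/(68) = 103.3529
s_p = 10.1663
SE = s_p×√(1/n₁ + 1/n₂) = 10.1663×√(1/39 + 1/31) = 2.4462
t = (x̄₁ - x̄₂)/SE = (73 - 73)/2.4462 = 0.0000
df = 68, t-critical = ±1.668
Decision: fail to reject H₀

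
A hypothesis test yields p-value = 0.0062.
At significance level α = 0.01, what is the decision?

Compare p-value to α:
0.0062 < 0.01
Decision: reject H₀

Answer: reject H₀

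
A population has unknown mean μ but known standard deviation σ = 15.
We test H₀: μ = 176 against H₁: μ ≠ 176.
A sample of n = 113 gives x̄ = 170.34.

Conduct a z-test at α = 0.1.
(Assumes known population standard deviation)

Standard error: SE = σ/√n = 15/√113 = 1.4111
z-statistic: z = (x̄ - μ₀)/SE = (170.34 - 176)/1.4111 = -4.0111
Critical value: ±1.645
p-value = 0.0001
Decision: reject H₀

Answer: z = -4.0111, reject H₀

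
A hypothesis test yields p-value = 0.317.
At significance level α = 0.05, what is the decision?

Answer: fail to reject H₀

Derivation:
Compare p-value to α:
0.317 ≥ 0.05
Decision: fail to reject H₀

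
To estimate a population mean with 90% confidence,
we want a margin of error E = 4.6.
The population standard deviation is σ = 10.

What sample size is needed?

z_0.05 = 1.645
n = (z×σ/E)² = (1.645×10/4.6)²
n = 12.7884
Round up: n = 13

Answer: n = 13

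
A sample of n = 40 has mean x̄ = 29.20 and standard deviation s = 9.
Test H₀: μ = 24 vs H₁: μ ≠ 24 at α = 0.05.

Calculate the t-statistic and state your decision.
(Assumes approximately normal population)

df = n - 1 = 39
SE = s/√n = 9/√40 = 1.4230
t = (x̄ - μ₀)/SE = (29.20 - 24)/1.4230 = 3.6543
Critical value: t_{0.025,39} = ±2.023
p-value ≈ 0.0008
Decision: reject H₀

Answer: t = 3.6543, reject H₀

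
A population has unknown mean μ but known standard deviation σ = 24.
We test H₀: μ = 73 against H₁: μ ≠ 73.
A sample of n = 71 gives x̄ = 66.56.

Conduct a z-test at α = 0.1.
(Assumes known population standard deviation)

Standard error: SE = σ/√n = 24/√71 = 2.8483
z-statistic: z = (x̄ - μ₀)/SE = (66.56 - 73)/2.8483 = -2.2610
Critical value: ±1.645
p-value = 0.0238
Decision: reject H₀

Answer: z = -2.2610, reject H₀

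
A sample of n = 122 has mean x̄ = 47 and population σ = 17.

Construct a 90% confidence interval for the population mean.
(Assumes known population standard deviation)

Answer: (44.4682, 49.5318)

Derivation:
Confidence level: 90%, α = 0.1
z_0.05 = 1.645
SE = σ/√n = 17/√122 = 1.5391
Margin of error = 1.645 × 1.5391 = 2.5318
CI: x̄ ± margin = 47 ± 2.5318
CI: (44.4682, 49.5318)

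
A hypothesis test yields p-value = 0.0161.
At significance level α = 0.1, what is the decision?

Answer: reject H₀

Derivation:
Compare p-value to α:
0.0161 < 0.1
Decision: reject H₀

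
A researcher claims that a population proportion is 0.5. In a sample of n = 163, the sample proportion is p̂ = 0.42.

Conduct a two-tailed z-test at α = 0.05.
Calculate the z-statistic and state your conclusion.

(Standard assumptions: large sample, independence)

H₀: p = 0.5, H₁: p ≠ 0.5
Standard error: SE = √(p₀(1-p₀)/n) = √(0.5×0.5/163) = 0.039163
z-statistic: z = (p̂ - p₀)/SE = (0.42 - 0.5)/0.039163 = -2.0427
Critical value: z_0.025 = ±1.960
p-value = 0.0411
Decision: reject H₀ at α = 0.05

Answer: z = -2.0427, reject H₀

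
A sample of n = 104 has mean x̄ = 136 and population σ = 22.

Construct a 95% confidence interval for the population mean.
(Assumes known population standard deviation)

Confidence level: 95%, α = 0.05
z_0.025 = 1.960
SE = σ/√n = 22/√104 = 2.1573
Margin of error = 1.960 × 2.1573 = 4.2283
CI: x̄ ± margin = 136 ± 4.2283
CI: (131.7717, 140.2283)

Answer: (131.7717, 140.2283)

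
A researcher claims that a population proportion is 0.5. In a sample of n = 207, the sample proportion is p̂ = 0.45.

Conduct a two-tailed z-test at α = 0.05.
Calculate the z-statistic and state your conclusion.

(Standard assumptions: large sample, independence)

H₀: p = 0.5, H₁: p ≠ 0.5
Standard error: SE = √(p₀(1-p₀)/n) = √(0.5×0.5/207) = 0.034752
z-statistic: z = (p̂ - p₀)/SE = (0.45 - 0.5)/0.034752 = -1.4388
Critical value: z_0.025 = ±1.960
p-value = 0.1502
Decision: fail to reject H₀ at α = 0.05

Answer: z = -1.4388, fail to reject H₀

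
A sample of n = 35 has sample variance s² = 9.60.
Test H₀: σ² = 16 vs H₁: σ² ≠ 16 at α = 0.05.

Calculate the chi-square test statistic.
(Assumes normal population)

df = n - 1 = 34
χ² = (n-1)s²/σ₀² = 34×9.60/16 = 20.4000
Critical values: χ²_{0.975,34} = 19.806, χ²_{0.025,34} = 51.966
Rejection region: χ² < 19.806 or χ² > 51.966
Decision: fail to reject H₀

Answer: χ² = 20.4000, fail to reject H₀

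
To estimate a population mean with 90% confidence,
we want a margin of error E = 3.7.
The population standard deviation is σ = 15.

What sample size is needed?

Answer: n = 45

Derivation:
z_0.05 = 1.645
n = (z×σ/E)² = (1.645×15/3.7)²
n = 44.4745
Round up: n = 45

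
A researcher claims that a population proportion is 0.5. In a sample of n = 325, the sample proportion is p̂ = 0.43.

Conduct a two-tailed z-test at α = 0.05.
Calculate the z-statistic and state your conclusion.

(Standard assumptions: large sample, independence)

Answer: z = -2.5239, reject H₀

Derivation:
H₀: p = 0.5, H₁: p ≠ 0.5
Standard error: SE = √(p₀(1-p₀)/n) = √(0.5×0.5/325) = 0.027735
z-statistic: z = (p̂ - p₀)/SE = (0.43 - 0.5)/0.027735 = -2.5239
Critical value: z_0.025 = ±1.960
p-value = 0.0116
Decision: reject H₀ at α = 0.05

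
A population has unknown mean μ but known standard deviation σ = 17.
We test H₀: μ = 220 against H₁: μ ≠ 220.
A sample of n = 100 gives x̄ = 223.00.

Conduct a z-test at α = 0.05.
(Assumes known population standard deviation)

Answer: z = 1.7647, fail to reject H₀

Derivation:
Standard error: SE = σ/√n = 17/√100 = 1.7000
z-statistic: z = (x̄ - μ₀)/SE = (223.00 - 220)/1.7000 = 1.7647
Critical value: ±1.960
p-value = 0.0776
Decision: fail to reject H₀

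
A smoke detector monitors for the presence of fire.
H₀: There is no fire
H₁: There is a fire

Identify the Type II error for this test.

A Type I error (probability α) occurs when we reject a true H₀.
A Type II error (probability β) occurs when we fail to reject a false H₀.

Answer: The alarm fails to sound when there actually is a fire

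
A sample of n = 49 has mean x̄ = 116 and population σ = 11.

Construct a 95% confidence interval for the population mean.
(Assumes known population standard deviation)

Answer: (112.9201, 119.0799)

Derivation:
Confidence level: 95%, α = 0.05
z_0.025 = 1.960
SE = σ/√n = 11/√49 = 1.5714
Margin of error = 1.960 × 1.5714 = 3.0799
CI: x̄ ± margin = 116 ± 3.0799
CI: (112.9201, 119.0799)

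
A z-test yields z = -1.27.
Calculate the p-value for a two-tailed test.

Answer: p-value ≈ 0.2041

Derivation:
For z = -1.27:
p = 2×P(Z > |-1.27|) = 2×(1 - Φ(1.27)) = 0.2041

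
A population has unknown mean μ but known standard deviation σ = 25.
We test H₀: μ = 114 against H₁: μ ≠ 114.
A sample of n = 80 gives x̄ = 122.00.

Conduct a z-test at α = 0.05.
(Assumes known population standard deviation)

Answer: z = 2.8622, reject H₀

Derivation:
Standard error: SE = σ/√n = 25/√80 = 2.7951
z-statistic: z = (x̄ - μ₀)/SE = (122.00 - 114)/2.7951 = 2.8622
Critical value: ±1.960
p-value = 0.0042
Decision: reject H₀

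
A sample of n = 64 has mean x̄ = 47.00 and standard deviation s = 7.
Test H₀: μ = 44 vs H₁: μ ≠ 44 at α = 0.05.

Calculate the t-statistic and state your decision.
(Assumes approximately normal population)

Answer: t = 3.4286, reject H₀

Derivation:
df = n - 1 = 63
SE = s/√n = 7/√64 = 0.8750
t = (x̄ - μ₀)/SE = (47.00 - 44)/0.8750 = 3.4286
Critical value: t_{0.025,63} = ±1.998
p-value ≈ 0.0011
Decision: reject H₀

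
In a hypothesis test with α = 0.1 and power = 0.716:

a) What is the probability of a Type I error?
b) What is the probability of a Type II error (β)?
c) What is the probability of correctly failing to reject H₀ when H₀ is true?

a) Type I error probability = α = 0.1
b) Power = P(reject H₀ | H₁ true) = 1 - β = 0.716, so Type II error probability = β = 1 - Power = 0.284
c) P(fail to reject H₀ | H₀ true) = 1 - α = 0.9

Answer: a) 0.1, b) 0.284, c) 0.9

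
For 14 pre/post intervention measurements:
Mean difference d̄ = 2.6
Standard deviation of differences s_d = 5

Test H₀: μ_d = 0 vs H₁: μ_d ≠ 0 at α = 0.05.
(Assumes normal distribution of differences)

Answer: t = 1.9457, fail to reject H₀

Derivation:
df = n - 1 = 13
SE = s_d/√n = 5/√14 = 1.3363
t = d̄/SE = 2.6/1.3363 = 1.9457
Critical value: t_{0.025,13} = ±2.160
p-value ≈ 0.0736
Decision: fail to reject H₀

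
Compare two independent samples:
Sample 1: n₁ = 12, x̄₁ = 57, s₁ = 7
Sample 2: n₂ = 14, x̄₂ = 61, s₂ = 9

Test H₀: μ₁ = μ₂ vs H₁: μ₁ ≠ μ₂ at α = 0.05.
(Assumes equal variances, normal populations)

Answer: t = -1.2484, fail to reject H₀

Derivation:
Pooled variance: s²_p = [11×7² + 13×9²]/(24) = 66.3333
s_p = 8.1445
SE = s_p×√(1/n₁ + 1/n₂) = 8.1445×√(1/12 + 1/14) = 3.2040
t = (x̄₁ - x̄₂)/SE = (57 - 61)/3.2040 = -1.2484
df = 24, t-critical = ±2.064
Decision: fail to reject H₀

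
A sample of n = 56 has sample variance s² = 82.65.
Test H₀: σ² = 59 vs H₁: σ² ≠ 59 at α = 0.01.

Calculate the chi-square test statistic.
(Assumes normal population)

df = n - 1 = 55
χ² = (n-1)s²/σ₀² = 55×82.65/59 = 77.0466
Critical values: χ²_{0.995,55} = 31.735, χ²_{0.005,55} = 85.749
Rejection region: χ² < 31.735 or χ² > 85.749
Decision: fail to reject H₀

Answer: χ² = 77.0466, fail to reject H₀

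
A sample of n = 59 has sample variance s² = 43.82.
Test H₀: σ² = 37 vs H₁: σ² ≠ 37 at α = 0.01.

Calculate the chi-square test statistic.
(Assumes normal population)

Answer: χ² = 68.6908, fail to reject H₀

Derivation:
df = n - 1 = 58
χ² = (n-1)s²/σ₀² = 58×43.82/37 = 68.6908
Critical values: χ²_{0.995,58} = 34.008, χ²_{0.005,58} = 89.477
Rejection region: χ² < 34.008 or χ² > 89.477
Decision: fail to reject H₀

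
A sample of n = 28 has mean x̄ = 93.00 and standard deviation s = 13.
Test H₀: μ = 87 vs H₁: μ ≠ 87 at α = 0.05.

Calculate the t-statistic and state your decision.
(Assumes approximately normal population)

df = n - 1 = 27
SE = s/√n = 13/√28 = 2.4568
t = (x̄ - μ₀)/SE = (93.00 - 87)/2.4568 = 2.4422
Critical value: t_{0.025,27} = ±2.052
p-value ≈ 0.0214
Decision: reject H₀

Answer: t = 2.4422, reject H₀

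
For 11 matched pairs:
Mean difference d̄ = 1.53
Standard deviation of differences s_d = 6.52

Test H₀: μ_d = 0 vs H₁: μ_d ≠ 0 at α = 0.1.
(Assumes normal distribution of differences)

Answer: t = 0.7783, fail to reject H₀

Derivation:
df = n - 1 = 10
SE = s_d/√n = 6.52/√11 = 1.9659
t = d̄/SE = 1.53/1.9659 = 0.7783
Critical value: t_{0.05,10} = ±1.812
p-value ≈ 0.4544
Decision: fail to reject H₀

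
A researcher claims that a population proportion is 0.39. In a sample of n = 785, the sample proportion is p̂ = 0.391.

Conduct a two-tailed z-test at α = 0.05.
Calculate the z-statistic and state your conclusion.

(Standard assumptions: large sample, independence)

Answer: z = 0.0574, fail to reject H₀

Derivation:
H₀: p = 0.39, H₁: p ≠ 0.39
Standard error: SE = √(p₀(1-p₀)/n) = √(0.39×0.61/785) = 0.017409
z-statistic: z = (p̂ - p₀)/SE = (0.391 - 0.39)/0.017409 = 0.0574
Critical value: z_0.025 = ±1.960
p-value = 0.9542
Decision: fail to reject H₀ at α = 0.05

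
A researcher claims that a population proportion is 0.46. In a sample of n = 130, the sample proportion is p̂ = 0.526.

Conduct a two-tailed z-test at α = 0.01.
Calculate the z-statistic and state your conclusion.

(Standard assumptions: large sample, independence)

Answer: z = 1.5099, fail to reject H₀

Derivation:
H₀: p = 0.46, H₁: p ≠ 0.46
Standard error: SE = √(p₀(1-p₀)/n) = √(0.46×0.54/130) = 0.043712
z-statistic: z = (p̂ - p₀)/SE = (0.526 - 0.46)/0.043712 = 1.5099
Critical value: z_0.005 = ±2.576
p-value = 0.1311
Decision: fail to reject H₀ at α = 0.01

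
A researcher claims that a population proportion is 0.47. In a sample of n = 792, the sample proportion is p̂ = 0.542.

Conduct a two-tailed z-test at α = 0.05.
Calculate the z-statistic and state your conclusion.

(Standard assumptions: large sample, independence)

Answer: z = 4.0598, reject H₀

Derivation:
H₀: p = 0.47, H₁: p ≠ 0.47
Standard error: SE = √(p₀(1-p₀)/n) = √(0.47×0.53/792) = 0.017735
z-statistic: z = (p̂ - p₀)/SE = (0.542 - 0.47)/0.017735 = 4.0598
Critical value: z_0.025 = ±1.960
p-value < 0.0001
Decision: reject H₀ at α = 0.05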